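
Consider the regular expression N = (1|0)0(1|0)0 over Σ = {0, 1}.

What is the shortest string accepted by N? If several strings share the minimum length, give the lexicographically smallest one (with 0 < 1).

By inspection of the expression, no string of length less than 4 matches, and 0000 is the lexicographically first match of length 4.

0000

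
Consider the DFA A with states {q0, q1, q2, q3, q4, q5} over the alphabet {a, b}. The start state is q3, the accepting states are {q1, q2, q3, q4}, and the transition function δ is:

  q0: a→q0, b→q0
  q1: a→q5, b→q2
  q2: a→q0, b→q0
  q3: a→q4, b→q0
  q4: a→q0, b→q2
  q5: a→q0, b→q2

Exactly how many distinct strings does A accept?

3

The useful subgraph on states {q2, q3, q4} is acyclic, so L(A) is finite; the longest accepting path visits 3 useful states, giving maximum string length 2.
Counting accepting paths from q3 by length: 1 of length 0, 1 of length 1, 1 of length 2. Total 3.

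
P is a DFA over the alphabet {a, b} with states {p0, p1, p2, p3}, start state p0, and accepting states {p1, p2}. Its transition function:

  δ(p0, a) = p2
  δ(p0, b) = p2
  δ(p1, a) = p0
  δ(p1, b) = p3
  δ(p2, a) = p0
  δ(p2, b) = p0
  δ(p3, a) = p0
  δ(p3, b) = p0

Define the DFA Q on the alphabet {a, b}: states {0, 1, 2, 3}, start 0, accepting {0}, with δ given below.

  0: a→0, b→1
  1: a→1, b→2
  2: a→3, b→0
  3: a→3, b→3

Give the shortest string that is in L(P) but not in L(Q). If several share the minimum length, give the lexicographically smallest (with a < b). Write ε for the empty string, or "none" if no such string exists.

b

The string b is accepted by P but not by Q.
No shorter string lies in the difference, and b is the lexicographically first length-1 string in L(P) \ L(Q).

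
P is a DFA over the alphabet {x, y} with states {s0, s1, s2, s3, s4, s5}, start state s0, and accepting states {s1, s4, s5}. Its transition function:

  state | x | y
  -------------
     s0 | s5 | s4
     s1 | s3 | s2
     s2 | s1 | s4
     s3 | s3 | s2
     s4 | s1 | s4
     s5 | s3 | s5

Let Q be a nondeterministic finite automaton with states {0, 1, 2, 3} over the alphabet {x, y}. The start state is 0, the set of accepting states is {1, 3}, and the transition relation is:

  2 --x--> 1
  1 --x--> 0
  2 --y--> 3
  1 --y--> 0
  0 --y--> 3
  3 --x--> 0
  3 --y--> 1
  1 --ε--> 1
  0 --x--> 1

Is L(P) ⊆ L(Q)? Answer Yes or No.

No

The string xy is in L(P) but not in L(Q).
So L(P) ⊄ L(Q).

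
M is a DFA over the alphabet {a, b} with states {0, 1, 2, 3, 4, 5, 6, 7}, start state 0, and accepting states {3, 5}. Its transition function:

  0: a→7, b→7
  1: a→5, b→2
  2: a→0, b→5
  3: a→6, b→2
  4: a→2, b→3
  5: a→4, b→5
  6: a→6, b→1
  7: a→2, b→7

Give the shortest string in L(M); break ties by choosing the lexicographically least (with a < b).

aab

A breadth-first search from 0 reaches an accepting state first via the path 0 → 7 → 2 → 5 on input aab.
No string of length < 3 is accepted (BFS exhausts all shorter strings without reaching an accepting state), and aab is the lexicographically least accepting string of length 3.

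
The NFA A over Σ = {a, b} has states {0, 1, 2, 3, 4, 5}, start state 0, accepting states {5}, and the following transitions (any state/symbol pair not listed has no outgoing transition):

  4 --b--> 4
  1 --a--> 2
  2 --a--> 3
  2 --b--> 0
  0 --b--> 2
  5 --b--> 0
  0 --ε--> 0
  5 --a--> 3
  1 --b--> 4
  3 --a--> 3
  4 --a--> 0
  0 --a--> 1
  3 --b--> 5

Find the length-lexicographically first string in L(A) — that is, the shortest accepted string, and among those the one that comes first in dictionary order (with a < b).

A breadth-first search from 0 reaches an accepting state first via the path 0 → 2 → 3 → 5 on input bab.
No string of length < 3 is accepted (BFS exhausts all shorter strings without reaching an accepting state), and bab is the lexicographically least accepting string of length 3.

bab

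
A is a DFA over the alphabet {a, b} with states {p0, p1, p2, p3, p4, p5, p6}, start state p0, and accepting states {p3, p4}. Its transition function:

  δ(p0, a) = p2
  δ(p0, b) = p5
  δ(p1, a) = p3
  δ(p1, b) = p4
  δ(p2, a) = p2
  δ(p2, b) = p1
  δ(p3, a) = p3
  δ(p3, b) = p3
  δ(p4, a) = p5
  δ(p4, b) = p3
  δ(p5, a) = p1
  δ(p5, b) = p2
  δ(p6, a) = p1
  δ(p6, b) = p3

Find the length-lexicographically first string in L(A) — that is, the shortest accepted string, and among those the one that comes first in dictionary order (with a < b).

A breadth-first search from p0 reaches an accepting state first via the path p0 → p2 → p1 → p3 on input aba.
No string of length < 3 is accepted (BFS exhausts all shorter strings without reaching an accepting state), and aba is the lexicographically least accepting string of length 3.

aba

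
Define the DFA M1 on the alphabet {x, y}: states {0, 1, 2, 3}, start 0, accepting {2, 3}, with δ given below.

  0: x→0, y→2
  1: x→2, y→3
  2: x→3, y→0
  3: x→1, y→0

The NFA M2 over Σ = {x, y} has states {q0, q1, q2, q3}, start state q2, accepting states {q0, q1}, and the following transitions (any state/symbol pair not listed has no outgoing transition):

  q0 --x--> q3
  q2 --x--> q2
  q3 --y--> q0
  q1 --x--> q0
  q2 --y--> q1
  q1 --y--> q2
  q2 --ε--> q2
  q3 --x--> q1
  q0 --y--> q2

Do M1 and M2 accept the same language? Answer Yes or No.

Exploring the product automaton M1 × M2 from the start pair (0, q2), following both machines on each input symbol, reaches 4 state pairs: (0, q2), (2, q1), (3, q0), (1, q3).
M1 accepts in {2, 3} and M2 accepts in {q0, q1}. In every reachable pair the two components are either both accepting — (2, q1), (3, q0) — or both non-accepting, so no string is accepted by exactly one of the machines: L(M1) \ L(M2) and L(M2) \ L(M1) are both empty.
Hence every string is accepted by M1 iff it is accepted by M2, and the two languages coincide.

Yes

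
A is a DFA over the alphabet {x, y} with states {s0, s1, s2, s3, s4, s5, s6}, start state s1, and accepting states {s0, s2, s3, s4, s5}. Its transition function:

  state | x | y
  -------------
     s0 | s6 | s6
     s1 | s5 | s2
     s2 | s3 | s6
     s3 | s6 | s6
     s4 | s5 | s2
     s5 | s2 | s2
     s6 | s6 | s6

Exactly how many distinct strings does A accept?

7

The useful subgraph on states {s1, s2, s3, s5} is acyclic, so L(A) is finite; the longest accepting path visits 4 useful states, giving maximum string length 3.
Counting accepting paths from s1 by length: 2 of length 1, 3 of length 2, 2 of length 3. Total 7.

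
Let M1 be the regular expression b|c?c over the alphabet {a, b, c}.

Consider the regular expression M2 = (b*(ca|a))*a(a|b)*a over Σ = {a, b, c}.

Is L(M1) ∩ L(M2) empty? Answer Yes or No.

Converting the expression M1 to a DFA (subset construction, then merging equivalent states) gives the minimal DFA with states {r0, r1, r2, r3}, start state r0, accepting states {r2, r3} and transitions r0: a→r1, b→r2, c→r3; r1: a→r1, b→r1, c→r1; r2: a→r1, b→r1, c→r1; r3: a→r1, b→r1, c→r2.
Converting the expression M2 to a DFA (subset construction, then merging equivalent states) gives the minimal DFA with states {t0, t1, t2, t3, t4, t5}, start state t0, accepting states {t4} and transitions t0: a→t1, b→t2, c→t3; t1: a→t4, b→t1, c→t3; t2: a→t0, b→t2, c→t3; t3: a→t0, b→t5, c→t5; t4: a→t4, b→t1, c→t3; t5: a→t5, b→t5, c→t5.
Exploring the product automaton M1 × M2 from the start pair (r0, t0), following both machines on each input symbol, reaches 10 state pairs: (r0, t0), (r1, t1), (r2, t2), (r3, t3), (r1, t4), (r1, t3), (r1, t0), (r1, t2), (r1, t5), (r2, t5).
M1 accepts in {r2, r3} and M2 accepts in {t4}; no reachable pair has both components accepting, so no string drives both machines to acceptance simultaneously and L(M1) ∩ L(M2) = ∅.
So no string is accepted by both, and the intersection is empty.

Yes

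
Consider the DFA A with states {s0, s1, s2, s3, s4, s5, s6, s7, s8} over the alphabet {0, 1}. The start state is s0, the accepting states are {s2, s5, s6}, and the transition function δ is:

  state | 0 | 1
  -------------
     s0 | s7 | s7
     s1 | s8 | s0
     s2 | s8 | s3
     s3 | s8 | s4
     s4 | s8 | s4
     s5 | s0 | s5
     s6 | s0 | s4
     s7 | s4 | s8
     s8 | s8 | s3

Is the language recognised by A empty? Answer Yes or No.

The states reachable from the start state are {s0, s3, s4, s7, s8}.
None of the accepting states {s2, s5, s6} is reachable, so no string is accepted and L(A) = ∅.

Yes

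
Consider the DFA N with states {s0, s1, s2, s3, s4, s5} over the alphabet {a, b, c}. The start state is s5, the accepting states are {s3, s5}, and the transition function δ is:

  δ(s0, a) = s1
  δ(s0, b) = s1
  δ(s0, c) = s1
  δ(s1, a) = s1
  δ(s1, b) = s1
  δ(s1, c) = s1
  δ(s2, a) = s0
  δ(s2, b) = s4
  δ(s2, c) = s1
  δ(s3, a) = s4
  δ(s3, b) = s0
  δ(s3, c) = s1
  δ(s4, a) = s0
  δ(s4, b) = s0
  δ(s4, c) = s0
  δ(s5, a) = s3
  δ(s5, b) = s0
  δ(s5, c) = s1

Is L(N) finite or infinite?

The useful states (reachable from s5 and able to reach an accepting state) are {s3, s5}.
Restricted to these states the transition graph has no cycle, so every accepting path has bounded length and L is finite.

finite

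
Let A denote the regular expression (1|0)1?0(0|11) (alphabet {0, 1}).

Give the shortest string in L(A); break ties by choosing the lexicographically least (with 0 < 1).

By inspection of the expression, no string of length less than 3 matches, and 000 is the lexicographically first match of length 3.

000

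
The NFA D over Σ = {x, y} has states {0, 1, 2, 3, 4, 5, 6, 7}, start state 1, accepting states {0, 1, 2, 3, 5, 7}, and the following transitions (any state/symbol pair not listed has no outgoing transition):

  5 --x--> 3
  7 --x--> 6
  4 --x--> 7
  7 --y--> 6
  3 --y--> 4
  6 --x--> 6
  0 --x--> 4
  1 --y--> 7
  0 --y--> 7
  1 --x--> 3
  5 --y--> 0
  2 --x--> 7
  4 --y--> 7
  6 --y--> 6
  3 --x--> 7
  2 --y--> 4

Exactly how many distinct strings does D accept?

6

The useful subgraph on states {1, 3, 4, 7} is acyclic, so L(D) is finite; the longest accepting path visits 4 useful states, giving maximum string length 3.
Counting accepting paths from 1 by length: 1 of length 0, 2 of length 1, 1 of length 2, 2 of length 3. Total 6.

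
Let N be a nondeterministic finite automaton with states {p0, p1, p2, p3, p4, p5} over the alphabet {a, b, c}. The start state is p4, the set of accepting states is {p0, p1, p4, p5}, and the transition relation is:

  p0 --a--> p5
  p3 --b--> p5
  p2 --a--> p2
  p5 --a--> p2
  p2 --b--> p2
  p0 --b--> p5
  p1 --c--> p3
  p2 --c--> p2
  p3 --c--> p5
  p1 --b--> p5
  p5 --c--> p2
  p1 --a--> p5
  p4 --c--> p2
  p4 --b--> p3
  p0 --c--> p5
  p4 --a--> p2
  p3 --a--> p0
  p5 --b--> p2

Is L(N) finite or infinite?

The useful states (reachable from p4 and able to reach an accepting state) are {p0, p3, p4, p5}.
Restricted to these states the transition graph has no cycle, so every accepting path has bounded length and L is finite.

finite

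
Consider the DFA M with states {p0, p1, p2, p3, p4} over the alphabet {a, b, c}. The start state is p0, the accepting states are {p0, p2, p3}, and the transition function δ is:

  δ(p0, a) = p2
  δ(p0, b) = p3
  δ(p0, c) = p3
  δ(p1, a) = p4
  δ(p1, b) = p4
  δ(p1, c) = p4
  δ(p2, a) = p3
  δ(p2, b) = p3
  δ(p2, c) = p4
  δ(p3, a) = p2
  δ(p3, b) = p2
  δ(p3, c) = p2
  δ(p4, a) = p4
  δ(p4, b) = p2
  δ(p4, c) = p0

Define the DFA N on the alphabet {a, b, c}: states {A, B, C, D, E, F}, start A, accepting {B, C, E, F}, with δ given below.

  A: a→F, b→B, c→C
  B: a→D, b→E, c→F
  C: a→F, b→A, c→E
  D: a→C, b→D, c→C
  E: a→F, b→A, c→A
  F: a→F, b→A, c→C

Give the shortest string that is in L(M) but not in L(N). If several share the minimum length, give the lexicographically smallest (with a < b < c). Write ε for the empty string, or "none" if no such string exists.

ε

The empty string ε is accepted by M but not by N.
Since ε is the unique shortest string, it is the required witness.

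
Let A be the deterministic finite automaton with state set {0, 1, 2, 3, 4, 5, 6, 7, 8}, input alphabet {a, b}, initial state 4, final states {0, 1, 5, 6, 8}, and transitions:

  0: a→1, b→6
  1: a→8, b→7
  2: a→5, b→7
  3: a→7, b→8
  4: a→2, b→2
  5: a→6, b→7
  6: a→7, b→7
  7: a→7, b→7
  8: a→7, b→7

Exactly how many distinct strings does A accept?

4

The useful subgraph on states {2, 4, 5, 6} is acyclic, so L(A) is finite; the longest accepting path visits 4 useful states, giving maximum string length 3.
Counting accepting paths from 4 by length: 2 of length 2, 2 of length 3. Total 4.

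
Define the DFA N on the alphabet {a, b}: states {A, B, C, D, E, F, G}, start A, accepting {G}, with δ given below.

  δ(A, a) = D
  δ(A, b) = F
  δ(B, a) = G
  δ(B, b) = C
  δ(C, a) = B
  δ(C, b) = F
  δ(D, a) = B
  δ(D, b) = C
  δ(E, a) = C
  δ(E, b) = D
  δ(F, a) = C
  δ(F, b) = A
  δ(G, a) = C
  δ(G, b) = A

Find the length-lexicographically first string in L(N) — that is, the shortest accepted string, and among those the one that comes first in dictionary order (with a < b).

aaa

A breadth-first search from A reaches an accepting state first via the path A → D → B → G on input aaa.
No string of length < 3 is accepted (BFS exhausts all shorter strings without reaching an accepting state), and aaa is the lexicographically least accepting string of length 3.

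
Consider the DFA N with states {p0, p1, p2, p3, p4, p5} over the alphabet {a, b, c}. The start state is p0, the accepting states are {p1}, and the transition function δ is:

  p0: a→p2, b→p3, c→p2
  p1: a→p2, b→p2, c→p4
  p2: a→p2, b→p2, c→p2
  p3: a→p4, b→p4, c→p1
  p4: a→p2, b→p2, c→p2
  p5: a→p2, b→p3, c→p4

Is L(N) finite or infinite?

The useful states (reachable from p0 and able to reach an accepting state) are {p0, p1, p3}.
Restricted to these states the transition graph has no cycle, so every accepting path has bounded length and L is finite.

finite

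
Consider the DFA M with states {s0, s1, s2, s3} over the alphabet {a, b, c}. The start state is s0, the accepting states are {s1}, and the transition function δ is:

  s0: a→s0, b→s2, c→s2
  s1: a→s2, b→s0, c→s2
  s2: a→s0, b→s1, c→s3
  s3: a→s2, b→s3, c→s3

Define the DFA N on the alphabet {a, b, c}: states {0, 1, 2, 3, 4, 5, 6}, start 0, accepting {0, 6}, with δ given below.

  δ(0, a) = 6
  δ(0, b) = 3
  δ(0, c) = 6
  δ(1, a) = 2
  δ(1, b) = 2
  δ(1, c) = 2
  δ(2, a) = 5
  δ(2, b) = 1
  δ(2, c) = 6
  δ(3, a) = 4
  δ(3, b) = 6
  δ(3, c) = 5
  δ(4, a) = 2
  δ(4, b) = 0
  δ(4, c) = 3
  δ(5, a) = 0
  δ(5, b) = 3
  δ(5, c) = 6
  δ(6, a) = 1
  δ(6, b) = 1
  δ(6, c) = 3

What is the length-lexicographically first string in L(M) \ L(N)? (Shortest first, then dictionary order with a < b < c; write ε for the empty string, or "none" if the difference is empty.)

The string cb is accepted by M but not by N.
No shorter string lies in the difference, and cb is the lexicographically first length-2 string in L(M) \ L(N).

cb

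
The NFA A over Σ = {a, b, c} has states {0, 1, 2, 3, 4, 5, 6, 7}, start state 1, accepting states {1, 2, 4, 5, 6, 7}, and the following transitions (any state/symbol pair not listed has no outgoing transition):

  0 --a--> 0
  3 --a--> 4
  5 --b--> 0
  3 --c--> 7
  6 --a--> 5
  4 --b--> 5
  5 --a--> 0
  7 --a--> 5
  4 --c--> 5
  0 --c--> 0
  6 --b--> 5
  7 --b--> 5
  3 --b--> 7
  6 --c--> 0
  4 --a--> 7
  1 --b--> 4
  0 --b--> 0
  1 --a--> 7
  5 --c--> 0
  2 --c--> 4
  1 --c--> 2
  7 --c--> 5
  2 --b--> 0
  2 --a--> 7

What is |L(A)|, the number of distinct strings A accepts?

The useful subgraph on states {1, 2, 4, 5, 7} is acyclic, so L(A) is finite; the longest accepting path visits 5 useful states, giving maximum string length 4.
Counting accepting paths from 1 by length: 1 of length 0, 3 of length 1, 8 of length 2, 9 of length 3, 3 of length 4. Total 24.

24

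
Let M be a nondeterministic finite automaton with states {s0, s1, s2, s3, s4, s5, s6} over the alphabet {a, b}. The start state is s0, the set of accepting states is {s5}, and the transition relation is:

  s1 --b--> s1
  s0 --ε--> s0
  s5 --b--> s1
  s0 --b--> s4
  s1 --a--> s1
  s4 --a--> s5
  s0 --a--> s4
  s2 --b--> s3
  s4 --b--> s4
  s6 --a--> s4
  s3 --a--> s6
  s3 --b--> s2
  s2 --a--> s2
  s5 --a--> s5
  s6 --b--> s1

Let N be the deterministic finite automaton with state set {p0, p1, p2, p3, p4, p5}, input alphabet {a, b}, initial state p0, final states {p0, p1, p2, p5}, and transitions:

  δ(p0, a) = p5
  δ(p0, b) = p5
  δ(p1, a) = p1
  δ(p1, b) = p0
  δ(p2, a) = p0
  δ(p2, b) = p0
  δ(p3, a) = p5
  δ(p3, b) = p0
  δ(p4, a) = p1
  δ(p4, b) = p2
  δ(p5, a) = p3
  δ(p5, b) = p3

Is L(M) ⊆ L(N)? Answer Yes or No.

No

The string aa is in L(M) but not in L(N).
So L(M) ⊄ L(N).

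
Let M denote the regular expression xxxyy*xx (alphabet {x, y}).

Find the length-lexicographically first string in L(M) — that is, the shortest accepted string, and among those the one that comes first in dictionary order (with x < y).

xxxyxx

By inspection of the expression, no string of length less than 6 matches, and xxxyxx is the lexicographically first match of length 6.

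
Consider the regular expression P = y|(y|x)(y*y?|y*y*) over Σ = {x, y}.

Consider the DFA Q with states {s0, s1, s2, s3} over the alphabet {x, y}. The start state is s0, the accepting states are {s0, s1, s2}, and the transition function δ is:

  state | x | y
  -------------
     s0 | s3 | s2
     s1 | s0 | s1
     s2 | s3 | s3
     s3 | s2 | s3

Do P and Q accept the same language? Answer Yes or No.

The string x is accepted by P but rejected by Q.
So L(P) ≠ L(Q).

No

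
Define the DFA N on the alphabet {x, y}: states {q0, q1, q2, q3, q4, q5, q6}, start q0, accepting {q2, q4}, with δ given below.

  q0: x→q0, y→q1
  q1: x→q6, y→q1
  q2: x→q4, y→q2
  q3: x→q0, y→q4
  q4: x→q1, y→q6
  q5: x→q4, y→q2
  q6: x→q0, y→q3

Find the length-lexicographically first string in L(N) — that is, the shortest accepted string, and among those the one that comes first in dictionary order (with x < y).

yxyy

A breadth-first search from q0 reaches an accepting state first via the path q0 → q1 → q6 → q3 → q4 on input yxyy.
No string of length < 4 is accepted (BFS exhausts all shorter strings without reaching an accepting state), and yxyy is the lexicographically least accepting string of length 4.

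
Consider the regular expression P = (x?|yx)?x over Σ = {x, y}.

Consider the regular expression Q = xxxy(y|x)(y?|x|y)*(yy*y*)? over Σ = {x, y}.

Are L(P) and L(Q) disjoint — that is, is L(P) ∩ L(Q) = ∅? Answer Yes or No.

Yes

Converting the expression P to a DFA (subset construction, then merging equivalent states) gives the minimal DFA with states {p0, p1, p2, p3, p4, p5}, start state p0, accepting states {p1, p3} and transitions p0: x→p1, y→p2; p1: x→p3, y→p4; p2: x→p5, y→p4; p3: x→p4, y→p4; p4: x→p4, y→p4; p5: x→p3, y→p4.
Converting the expression Q to a DFA (subset construction, then merging equivalent states) gives the minimal DFA with states {q0, q1, q2, q3, q4, q5, q6}, start state q0, accepting states {q6} and transitions q0: x→q1, y→q2; q1: x→q3, y→q2; q2: x→q2, y→q2; q3: x→q4, y→q2; q4: x→q2, y→q5; q5: x→q6, y→q6; q6: x→q6, y→q6.
Exploring the product automaton P × Q from the start pair (p0, q0), following both machines on each input symbol, reaches 10 state pairs: (p0, q0), (p1, q1), (p2, q2), (p3, q3), (p4, q2), (p5, q2), (p4, q4), (p3, q2), (p4, q5), (p4, q6).
P accepts in {p1, p3} and Q accepts in {q6}; no reachable pair has both components accepting, so no string drives both machines to acceptance simultaneously and L(P) ∩ L(Q) = ∅.
So no string is accepted by both, and the intersection is empty.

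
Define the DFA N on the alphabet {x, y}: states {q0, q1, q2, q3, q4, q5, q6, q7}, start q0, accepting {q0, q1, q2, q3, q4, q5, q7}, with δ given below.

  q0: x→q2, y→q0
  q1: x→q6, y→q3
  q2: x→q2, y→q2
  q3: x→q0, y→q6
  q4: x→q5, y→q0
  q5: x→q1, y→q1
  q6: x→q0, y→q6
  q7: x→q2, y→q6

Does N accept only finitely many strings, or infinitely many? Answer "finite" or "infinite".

State q0 is reachable from the start and can reach an accepting state, and it lies on the cycle q0 → q0.
Traversing that cycle any number of times yields accepted strings of unbounded length, so the language is infinite.

infinite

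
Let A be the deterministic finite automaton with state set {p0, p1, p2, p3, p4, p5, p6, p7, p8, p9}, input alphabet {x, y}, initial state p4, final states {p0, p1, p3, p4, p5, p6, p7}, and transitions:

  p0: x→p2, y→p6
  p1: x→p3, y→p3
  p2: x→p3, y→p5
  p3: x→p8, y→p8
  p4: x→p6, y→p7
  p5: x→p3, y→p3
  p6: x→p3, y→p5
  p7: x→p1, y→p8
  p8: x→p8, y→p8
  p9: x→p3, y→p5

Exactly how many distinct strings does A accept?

10

The useful subgraph on states {p1, p3, p4, p5, p6, p7} is acyclic, so L(A) is finite; the longest accepting path visits 4 useful states, giving maximum string length 3.
Counting accepting paths from p4 by length: 1 of length 0, 2 of length 1, 3 of length 2, 4 of length 3. Total 10.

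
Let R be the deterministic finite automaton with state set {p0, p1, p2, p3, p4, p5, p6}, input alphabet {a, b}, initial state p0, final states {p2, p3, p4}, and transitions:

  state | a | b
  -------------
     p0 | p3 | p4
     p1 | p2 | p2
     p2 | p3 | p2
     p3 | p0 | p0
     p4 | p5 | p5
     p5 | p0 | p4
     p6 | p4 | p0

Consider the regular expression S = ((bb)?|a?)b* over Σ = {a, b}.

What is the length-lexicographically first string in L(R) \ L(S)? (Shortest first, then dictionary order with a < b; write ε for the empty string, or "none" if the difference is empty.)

The string aaa is accepted by R but not by S.
No shorter string lies in the difference, and aaa is the lexicographically first length-3 string in L(R) \ L(S).

aaa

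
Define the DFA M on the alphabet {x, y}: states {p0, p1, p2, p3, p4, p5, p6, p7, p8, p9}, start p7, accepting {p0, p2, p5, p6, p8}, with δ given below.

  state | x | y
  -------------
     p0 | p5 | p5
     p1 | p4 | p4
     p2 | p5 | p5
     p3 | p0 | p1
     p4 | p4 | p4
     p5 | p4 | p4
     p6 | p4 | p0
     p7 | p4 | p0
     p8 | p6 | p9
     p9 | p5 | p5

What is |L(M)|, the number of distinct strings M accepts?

3

The useful subgraph on states {p0, p5, p7} is acyclic, so L(M) is finite; the longest accepting path visits 3 useful states, giving maximum string length 2.
Counting accepting paths from p7 by length: 1 of length 1, 2 of length 2. Total 3.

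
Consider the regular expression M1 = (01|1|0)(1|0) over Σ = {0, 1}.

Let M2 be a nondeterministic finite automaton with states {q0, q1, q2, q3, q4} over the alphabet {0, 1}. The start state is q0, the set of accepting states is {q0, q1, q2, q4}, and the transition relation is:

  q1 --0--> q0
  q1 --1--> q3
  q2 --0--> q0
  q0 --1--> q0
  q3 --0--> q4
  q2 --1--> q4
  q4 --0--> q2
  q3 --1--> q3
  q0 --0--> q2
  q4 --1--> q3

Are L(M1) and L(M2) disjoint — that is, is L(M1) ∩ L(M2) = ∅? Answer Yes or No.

No

The string 00 is accepted by both M1 and M2.
Hence L(M1) ∩ L(M2) ≠ ∅.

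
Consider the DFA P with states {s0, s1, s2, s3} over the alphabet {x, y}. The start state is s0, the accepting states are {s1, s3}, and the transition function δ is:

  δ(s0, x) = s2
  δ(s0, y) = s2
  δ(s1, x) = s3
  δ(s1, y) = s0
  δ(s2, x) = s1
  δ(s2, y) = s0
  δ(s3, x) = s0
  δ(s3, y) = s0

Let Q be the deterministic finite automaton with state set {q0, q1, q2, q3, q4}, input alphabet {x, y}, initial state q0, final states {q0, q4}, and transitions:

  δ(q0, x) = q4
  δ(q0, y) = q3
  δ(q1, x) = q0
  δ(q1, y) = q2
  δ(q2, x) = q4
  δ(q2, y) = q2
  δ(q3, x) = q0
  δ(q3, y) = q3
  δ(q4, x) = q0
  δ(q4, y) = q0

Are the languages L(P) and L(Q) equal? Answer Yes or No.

No

The empty string ε is accepted by Q but rejected by P.
So L(P) ≠ L(Q).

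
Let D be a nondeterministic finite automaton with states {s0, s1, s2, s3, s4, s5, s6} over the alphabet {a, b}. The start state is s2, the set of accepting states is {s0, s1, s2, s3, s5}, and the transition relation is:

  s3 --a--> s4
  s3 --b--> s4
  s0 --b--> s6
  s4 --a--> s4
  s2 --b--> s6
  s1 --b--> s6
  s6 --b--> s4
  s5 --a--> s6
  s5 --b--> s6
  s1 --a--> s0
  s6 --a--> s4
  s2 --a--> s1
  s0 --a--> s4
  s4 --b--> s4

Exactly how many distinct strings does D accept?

3

The useful subgraph on states {s0, s1, s2} is acyclic, so L(D) is finite; the longest accepting path visits 3 useful states, giving maximum string length 2.
Counting accepting paths from s2 by length: 1 of length 0, 1 of length 1, 1 of length 2. Total 3.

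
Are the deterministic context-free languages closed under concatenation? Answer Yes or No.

Take L₁ = {ε, c} (finite, hence regular and DCFL) and L₂ = {c aⁿbⁿ : n≥0} ∪ {cc aⁿb²ⁿ : n≥0} (a DCFL: the number of leading c's tells the DPDA whether to pop one stack symbol per b or per two b's). Then L₁L₂ ∩ cca⁺b* = {cc aⁿbⁿ : n≥1} ∪ {cc aⁿb²ⁿ : n≥1}. If L₁L₂ were a DCFL, so would be this intersection with a regular set, and a DPDA for it started from its configuration after reading cc would accept {aⁿbⁿ : n≥1} ∪ {aⁿb²ⁿ : n≥1}, which no deterministic PDA accepts (a DPDA for it would have a single run on aⁿb²ⁿ, accepting after the prefix aⁿbⁿ and accepting again after n more b's; an ordinary PDA that simulates it on a's and b's and, at any moment when it is accepting, may switch to reading only a fresh letter d while feeding each d to the simulation as a b, would accept aⁱbʲdᵏ (k≥1) exactly when both aⁱbʲ and aⁱbʲ⁺ᵏ are in the language, i.e. its language intersected with the regular set a*b*d⁺ would be exactly {aⁿbⁿdⁿ : n≥1} — impossible, since context-free languages are closed under intersection with regular sets and {aⁿbⁿdⁿ} is not context-free). Hence L₁L₂ is not a DCFL.

No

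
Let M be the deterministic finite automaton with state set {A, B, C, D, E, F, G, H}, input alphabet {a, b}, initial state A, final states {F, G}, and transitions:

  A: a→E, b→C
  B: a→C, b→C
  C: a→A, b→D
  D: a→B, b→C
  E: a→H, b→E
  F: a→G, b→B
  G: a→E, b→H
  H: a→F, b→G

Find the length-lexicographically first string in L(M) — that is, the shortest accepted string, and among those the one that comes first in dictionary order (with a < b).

A breadth-first search from A reaches an accepting state first via the path A → E → H → F on input aaa.
No string of length < 3 is accepted (BFS exhausts all shorter strings without reaching an accepting state), and aaa is the lexicographically least accepting string of length 3.

aaa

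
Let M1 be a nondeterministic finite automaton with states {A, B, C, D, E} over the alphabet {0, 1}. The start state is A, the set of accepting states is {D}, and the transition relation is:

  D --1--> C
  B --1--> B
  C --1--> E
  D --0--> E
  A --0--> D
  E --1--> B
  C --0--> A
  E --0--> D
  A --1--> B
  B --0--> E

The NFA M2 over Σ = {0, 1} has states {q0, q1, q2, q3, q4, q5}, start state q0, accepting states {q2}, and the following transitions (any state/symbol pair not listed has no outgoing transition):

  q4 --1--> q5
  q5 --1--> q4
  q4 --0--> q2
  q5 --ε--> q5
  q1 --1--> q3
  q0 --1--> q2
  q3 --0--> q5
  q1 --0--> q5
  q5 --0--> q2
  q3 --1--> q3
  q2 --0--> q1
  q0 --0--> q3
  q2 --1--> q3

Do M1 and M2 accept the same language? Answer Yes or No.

The string 0 is accepted by M1 but rejected by M2.
So L(M1) ≠ L(M2).

No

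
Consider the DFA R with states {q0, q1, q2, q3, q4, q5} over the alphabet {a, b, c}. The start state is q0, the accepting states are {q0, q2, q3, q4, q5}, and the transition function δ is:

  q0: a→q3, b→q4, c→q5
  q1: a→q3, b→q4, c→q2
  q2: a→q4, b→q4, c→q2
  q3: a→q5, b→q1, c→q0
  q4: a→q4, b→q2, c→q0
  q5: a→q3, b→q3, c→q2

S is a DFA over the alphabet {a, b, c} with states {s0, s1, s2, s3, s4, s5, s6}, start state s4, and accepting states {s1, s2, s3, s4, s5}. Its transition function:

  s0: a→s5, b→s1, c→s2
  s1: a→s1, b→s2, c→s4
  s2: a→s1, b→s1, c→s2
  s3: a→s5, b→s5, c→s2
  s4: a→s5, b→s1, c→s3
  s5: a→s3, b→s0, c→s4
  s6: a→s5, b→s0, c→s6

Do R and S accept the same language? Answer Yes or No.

Exploring the product automaton R × S from the start pair (q0, s4), following both machines on each input symbol, reaches 6 state pairs: (q0, s4), (q3, s5), (q4, s1), (q5, s3), (q1, s0), (q2, s2).
R accepts in {q0, q2, q3, q4, q5} and S accepts in {s1, s2, s3, s4, s5}. In every reachable pair the two components are either both accepting — (q0, s4), (q3, s5), (q4, s1), (q5, s3), (q2, s2) — or both non-accepting, so no string is accepted by exactly one of the machines: L(R) \ L(S) and L(S) \ L(R) are both empty.
Hence every string is accepted by R iff it is accepted by S, and the two languages coincide.

Yes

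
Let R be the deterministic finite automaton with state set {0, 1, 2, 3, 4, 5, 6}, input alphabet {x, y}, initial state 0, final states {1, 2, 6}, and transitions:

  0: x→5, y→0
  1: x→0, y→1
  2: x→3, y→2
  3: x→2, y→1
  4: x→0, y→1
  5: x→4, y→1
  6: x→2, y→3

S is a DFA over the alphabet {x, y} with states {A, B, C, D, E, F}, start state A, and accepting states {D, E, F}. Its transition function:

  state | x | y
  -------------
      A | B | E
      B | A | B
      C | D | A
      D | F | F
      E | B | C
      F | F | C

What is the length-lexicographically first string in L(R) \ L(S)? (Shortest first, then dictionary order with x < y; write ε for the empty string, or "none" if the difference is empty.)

xy

The string xy is accepted by R but not by S.
No shorter string lies in the difference, and xy is the lexicographically first length-2 string in L(R) \ L(S).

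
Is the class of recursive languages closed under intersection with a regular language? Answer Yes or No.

A regular language is decidable (simulate its DFA), so run that check and the decider for L and accept iff both accept; everything halts.
So the recursive languages are closed under intersection with a regular language.

Yes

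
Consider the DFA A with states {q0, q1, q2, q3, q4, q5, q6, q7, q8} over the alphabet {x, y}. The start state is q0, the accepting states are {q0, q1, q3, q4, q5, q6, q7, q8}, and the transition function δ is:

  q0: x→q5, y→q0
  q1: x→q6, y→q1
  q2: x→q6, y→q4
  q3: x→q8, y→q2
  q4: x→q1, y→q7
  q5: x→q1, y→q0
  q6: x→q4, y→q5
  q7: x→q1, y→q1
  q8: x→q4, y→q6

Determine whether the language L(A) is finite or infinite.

infinite

State q0 is reachable from the start and can reach an accepting state, and it lies on the cycle q0 → q0.
Traversing that cycle any number of times yields accepted strings of unbounded length, so the language is infinite.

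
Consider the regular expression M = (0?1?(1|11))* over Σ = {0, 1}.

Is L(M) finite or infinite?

The expression contains a Kleene star applied to a subexpression that matches at least one nonempty string, so it matches strings of unbounded length.
Hence L(M) is infinite.

infinite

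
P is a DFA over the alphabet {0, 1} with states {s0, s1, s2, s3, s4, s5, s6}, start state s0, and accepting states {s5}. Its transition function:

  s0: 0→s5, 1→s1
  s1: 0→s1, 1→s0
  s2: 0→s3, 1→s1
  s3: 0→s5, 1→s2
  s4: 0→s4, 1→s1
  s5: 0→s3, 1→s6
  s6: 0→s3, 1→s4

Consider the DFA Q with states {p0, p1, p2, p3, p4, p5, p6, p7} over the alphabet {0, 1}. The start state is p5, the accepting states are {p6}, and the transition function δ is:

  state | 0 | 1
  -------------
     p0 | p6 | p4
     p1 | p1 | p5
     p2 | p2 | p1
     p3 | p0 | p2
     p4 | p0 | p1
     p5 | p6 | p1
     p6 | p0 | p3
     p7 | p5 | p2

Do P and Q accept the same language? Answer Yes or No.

Exploring the product automaton P × Q from the start pair (s0, p5), following both machines on each input symbol, reaches 7 state pairs: (s0, p5), (s5, p6), (s1, p1), (s3, p0), (s6, p3), (s2, p4), (s4, p2).
P accepts in {s5} and Q accepts in {p6}. In every reachable pair the two components are either both accepting — (s5, p6) — or both non-accepting, so no string is accepted by exactly one of the machines: L(P) \ L(Q) and L(Q) \ L(P) are both empty.
Hence every string is accepted by P iff it is accepted by Q, and the two languages coincide.

Yes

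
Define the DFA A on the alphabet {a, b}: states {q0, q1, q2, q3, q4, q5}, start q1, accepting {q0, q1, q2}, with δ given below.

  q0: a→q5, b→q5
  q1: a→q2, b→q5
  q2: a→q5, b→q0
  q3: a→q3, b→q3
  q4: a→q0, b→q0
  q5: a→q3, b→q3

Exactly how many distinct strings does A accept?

The useful subgraph on states {q0, q1, q2} is acyclic, so L(A) is finite; the longest accepting path visits 3 useful states, giving maximum string length 2.
Counting accepting paths from q1 by length: 1 of length 0, 1 of length 1, 1 of length 2. Total 3.

3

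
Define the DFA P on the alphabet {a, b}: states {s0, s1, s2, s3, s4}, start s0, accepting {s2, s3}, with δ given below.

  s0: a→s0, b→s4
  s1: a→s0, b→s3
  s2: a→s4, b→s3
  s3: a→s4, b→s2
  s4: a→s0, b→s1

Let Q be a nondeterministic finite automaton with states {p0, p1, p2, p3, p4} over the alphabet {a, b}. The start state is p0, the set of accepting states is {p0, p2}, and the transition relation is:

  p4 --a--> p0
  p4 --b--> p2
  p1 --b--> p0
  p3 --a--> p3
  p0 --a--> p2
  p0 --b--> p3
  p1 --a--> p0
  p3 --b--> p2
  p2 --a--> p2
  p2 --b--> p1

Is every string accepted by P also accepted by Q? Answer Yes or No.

The string bbb is in L(P) but not in L(Q).
So L(P) ⊄ L(Q).

No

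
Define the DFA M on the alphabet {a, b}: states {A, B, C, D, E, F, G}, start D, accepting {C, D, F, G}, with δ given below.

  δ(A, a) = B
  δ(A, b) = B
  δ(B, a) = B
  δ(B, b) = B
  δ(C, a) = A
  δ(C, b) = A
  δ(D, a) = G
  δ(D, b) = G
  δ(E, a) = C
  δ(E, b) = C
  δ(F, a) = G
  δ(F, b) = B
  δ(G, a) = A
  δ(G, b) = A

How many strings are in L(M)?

3

The useful subgraph on states {D, G} is acyclic, so L(M) is finite; the longest accepting path visits 2 useful states, giving maximum string length 1.
Counting accepting paths from D by length: 1 of length 0, 2 of length 1. Total 3.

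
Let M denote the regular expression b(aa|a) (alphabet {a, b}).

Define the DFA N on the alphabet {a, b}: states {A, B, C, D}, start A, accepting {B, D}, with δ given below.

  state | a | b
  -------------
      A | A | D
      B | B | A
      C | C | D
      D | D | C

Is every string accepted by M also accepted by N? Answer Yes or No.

Yes

Converting the expression M to a DFA (subset construction, then merging equivalent states) gives the minimal DFA with states {m0, m1, m2, m3, m4}, start state m0, accepting states {m3, m4} and transitions m0: a→m1, b→m2; m1: a→m1, b→m1; m2: a→m3, b→m1; m3: a→m4, b→m1; m4: a→m1, b→m1.
Exploring the product automaton M × N from the start pair (m0, A), following both machines on each input symbol, reaches 7 state pairs: (m0, A), (m1, A), (m2, D), (m1, D), (m3, D), (m1, C), (m4, D).
M accepts in {m3, m4} and N accepts in {B, D}. The reachable pairs whose M-component is accepting are (m3, D), (m4, D); in each of them the N-component is accepting too, so the product for L(M) \ L(N) (M-component accepting, N-component rejecting) has no reachable accepting pair and the difference is empty.
Hence every string in L(M) is also in L(N).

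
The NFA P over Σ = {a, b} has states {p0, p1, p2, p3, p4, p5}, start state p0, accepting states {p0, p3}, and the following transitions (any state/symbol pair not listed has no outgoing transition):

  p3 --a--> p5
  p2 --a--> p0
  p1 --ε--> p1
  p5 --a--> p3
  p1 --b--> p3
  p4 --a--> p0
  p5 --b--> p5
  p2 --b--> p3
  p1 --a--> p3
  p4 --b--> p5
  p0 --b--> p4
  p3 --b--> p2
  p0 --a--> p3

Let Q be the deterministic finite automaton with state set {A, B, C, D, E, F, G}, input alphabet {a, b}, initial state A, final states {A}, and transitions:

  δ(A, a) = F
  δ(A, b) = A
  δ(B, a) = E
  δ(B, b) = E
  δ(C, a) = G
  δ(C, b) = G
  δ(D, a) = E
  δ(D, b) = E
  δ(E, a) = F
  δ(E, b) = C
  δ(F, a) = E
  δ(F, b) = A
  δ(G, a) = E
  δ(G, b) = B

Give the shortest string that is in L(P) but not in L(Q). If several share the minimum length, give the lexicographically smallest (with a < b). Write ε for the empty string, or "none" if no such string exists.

a

The string a is accepted by P but not by Q.
No shorter string lies in the difference, and a is the lexicographically first length-1 string in L(P) \ L(Q).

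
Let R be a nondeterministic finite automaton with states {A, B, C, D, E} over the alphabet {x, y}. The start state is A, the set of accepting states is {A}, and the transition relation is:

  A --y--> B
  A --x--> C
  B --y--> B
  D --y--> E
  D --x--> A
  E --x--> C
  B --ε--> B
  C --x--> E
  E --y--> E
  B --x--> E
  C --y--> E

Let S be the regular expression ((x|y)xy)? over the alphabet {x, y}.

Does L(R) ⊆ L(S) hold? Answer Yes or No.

Yes

Converting the expression S to a DFA (subset construction, then merging equivalent states) gives the minimal DFA with states {s0, s1, s2, s3, s4}, start state s0, accepting states {s0, s4} and transitions s0: x→s1, y→s1; s1: x→s2, y→s3; s2: x→s3, y→s4; s3: x→s3, y→s3; s4: x→s3, y→s3.
Exploring the product automaton R × S from the start pair (A, s0), following both machines on each input symbol, reaches 8 state pairs: (A, s0), (C, s1), (B, s1), (E, s2), (E, s3), (B, s3), (C, s3), (E, s4).
R accepts in {A} and S accepts in {s0, s4}. The reachable pairs whose R-component is accepting are (A, s0); in each of them the S-component is accepting too, so the product for L(R) \ L(S) (R-component accepting, S-component rejecting) has no reachable accepting pair and the difference is empty.
Hence every string in L(R) is also in L(S).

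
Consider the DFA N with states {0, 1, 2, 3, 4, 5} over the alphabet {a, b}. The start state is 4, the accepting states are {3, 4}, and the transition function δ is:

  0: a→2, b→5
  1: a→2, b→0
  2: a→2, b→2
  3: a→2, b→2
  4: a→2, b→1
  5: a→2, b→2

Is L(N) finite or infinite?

The useful states (reachable from 4 and able to reach an accepting state) are {4}.
Restricted to these states the transition graph has no cycle, so every accepting path has bounded length and L is finite.

finite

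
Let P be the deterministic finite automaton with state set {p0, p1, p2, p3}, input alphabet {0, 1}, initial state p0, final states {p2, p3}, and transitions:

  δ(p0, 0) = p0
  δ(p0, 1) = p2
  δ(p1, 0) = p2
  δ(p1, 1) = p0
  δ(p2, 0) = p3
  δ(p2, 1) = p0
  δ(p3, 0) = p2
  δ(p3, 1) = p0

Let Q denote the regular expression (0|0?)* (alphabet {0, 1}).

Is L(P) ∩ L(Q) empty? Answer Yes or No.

Yes

Converting the expression Q to a DFA (subset construction, then merging equivalent states) gives the minimal DFA with states {q0, q1}, start state q0, accepting states {q0} and transitions q0: 0→q0, 1→q1; q1: 0→q1, 1→q1.
Exploring the product automaton P × Q from the start pair (p0, q0), following both machines on each input symbol, reaches 4 state pairs: (p0, q0), (p2, q1), (p3, q1), (p0, q1).
P accepts in {p2, p3} and Q accepts in {q0}; no reachable pair has both components accepting, so no string drives both machines to acceptance simultaneously and L(P) ∩ L(Q) = ∅.
So no string is accepted by both, and the intersection is empty.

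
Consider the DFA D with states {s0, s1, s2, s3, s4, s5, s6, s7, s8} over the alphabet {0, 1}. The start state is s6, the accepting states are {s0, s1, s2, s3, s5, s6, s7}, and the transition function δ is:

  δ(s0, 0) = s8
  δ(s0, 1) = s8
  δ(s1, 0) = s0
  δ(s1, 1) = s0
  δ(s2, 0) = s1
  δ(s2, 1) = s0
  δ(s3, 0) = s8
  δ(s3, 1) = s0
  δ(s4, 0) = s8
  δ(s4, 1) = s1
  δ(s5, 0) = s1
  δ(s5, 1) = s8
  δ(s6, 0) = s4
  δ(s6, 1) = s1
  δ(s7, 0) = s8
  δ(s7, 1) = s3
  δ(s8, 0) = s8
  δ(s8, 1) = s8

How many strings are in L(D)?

The useful subgraph on states {s0, s1, s4, s6} is acyclic, so L(D) is finite; the longest accepting path visits 4 useful states, giving maximum string length 3.
Counting accepting paths from s6 by length: 1 of length 0, 1 of length 1, 3 of length 2, 2 of length 3. Total 7.

7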